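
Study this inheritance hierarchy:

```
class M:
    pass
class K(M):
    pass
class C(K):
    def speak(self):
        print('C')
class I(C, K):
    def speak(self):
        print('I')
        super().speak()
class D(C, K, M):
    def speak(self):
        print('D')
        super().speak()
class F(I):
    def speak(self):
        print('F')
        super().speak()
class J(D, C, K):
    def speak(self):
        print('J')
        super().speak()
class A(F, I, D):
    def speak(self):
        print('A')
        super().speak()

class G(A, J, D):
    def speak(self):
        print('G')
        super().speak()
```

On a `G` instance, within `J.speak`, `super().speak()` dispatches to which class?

D

L[G] = G + merge(L[A], L[J], L[D], [A J D])
  take A:  [A F I D C K M object] + [J D C K M object] + [D C K M object] + [A J D]
  take F:  [F I D C K M object] + [J D C K M object] + [D C K M object] + [J D]
  take I:  [I D C K M object] + [J D C K M object] + [D C K M object] + [J D]
  take J:  [D C K M object] + [J D C K M object] + [D C K M object] + [J D]
  take D:  [D C K M object] + [D C K M object] + [D C K M object] + [D]
  take C:  [C K M object] + [C K M object] + [C K M object]
  take K:  [K M object] + [K M object] + [K M object]
  take M:  [M object] + [M object] + [M object]
  take object:  [object] + [object] + [object]
MRO: G A F I J D C K M object
super() in J.speak on a G instance goes to the class after J in G's MRO: D.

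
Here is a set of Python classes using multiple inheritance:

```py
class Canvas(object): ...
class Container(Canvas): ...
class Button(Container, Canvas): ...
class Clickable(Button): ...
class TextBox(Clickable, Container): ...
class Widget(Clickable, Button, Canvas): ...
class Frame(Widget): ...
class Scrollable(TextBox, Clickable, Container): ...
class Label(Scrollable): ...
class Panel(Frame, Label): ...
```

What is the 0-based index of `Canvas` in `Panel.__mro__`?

L[Panel] = Panel + merge(L[Frame], L[Label], [Frame Label])
  take Frame:  [Frame Widget Clickable Button Container Canvas object] + [Label Scrollable TextBox Clickable Button Container Canvas object] + [Frame Label]
  take Widget:  [Widget Clickable Button Container Canvas object] + [Label Scrollable TextBox Clickable Button Container Canvas object] + [Label]
  take Label:  [Clickable Button Container Canvas object] + [Label Scrollable TextBox Clickable Button Container Canvas object] + [Label]
  take Scrollable:  [Clickable Button Container Canvas object] + [Scrollable TextBox Clickable Button Container Canvas object]
  take TextBox:  [Clickable Button Container Canvas object] + [TextBox Clickable Button Container Canvas object]
  take Clickable:  [Clickable Button Container Canvas object] + [Clickable Button Container Canvas object]
  take Button:  [Button Container Canvas object] + [Button Container Canvas object]
  take Container:  [Container Canvas object] + [Container Canvas object]
  take Canvas:  [Canvas object] + [Canvas object]
  take object:  [object] + [object]
MRO: Panel Frame Widget Label Scrollable TextBox Clickable Button Container Canvas object
Canvas sits at index 9.

9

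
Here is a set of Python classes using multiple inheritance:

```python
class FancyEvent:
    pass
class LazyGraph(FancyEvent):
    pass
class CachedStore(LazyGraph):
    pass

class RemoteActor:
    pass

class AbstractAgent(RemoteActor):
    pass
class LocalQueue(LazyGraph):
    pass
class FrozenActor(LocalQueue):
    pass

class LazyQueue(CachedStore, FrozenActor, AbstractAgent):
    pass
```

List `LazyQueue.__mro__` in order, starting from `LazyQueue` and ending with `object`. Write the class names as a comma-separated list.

LazyQueue, CachedStore, FrozenActor, LocalQueue, LazyGraph, FancyEvent, AbstractAgent, RemoteActor, object

L[LazyQueue] = LazyQueue + merge(L[CachedStore], L[FrozenActor], L[AbstractAgent], [CachedStore FrozenActor AbstractAgent])
  take CachedStore:  [CachedStore LazyGraph FancyEvent object] + [FrozenActor LocalQueue LazyGraph FancyEvent object] + [AbstractAgent RemoteActor object] + [CachedStore FrozenActor AbstractAgent]
  take FrozenActor:  [LazyGraph FancyEvent object] + [FrozenActor LocalQueue LazyGraph FancyEvent object] + [AbstractAgent RemoteActor object] + [FrozenActor AbstractAgent]
  take LocalQueue:  [LazyGraph FancyEvent object] + [LocalQueue LazyGraph FancyEvent object] + [AbstractAgent RemoteActor object] + [AbstractAgent]
  take LazyGraph:  [LazyGraph FancyEvent object] + [LazyGraph FancyEvent object] + [AbstractAgent RemoteActor object] + [AbstractAgent]
  take FancyEvent:  [FancyEvent object] + [FancyEvent object] + [AbstractAgent RemoteActor object] + [AbstractAgent]
  take AbstractAgent:  [object] + [object] + [AbstractAgent RemoteActor object] + [AbstractAgent]
  take RemoteActor:  [object] + [object] + [RemoteActor object]
  take object:  [object] + [object] + [object]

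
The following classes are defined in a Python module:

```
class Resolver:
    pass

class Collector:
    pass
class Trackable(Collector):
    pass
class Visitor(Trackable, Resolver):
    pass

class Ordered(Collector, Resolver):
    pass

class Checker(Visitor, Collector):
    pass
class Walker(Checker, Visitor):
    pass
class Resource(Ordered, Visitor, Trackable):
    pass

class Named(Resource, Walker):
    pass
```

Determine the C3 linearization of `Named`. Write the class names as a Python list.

L[Named] = Named + merge(L[Resource], L[Walker], [Resource Walker])
  take Resource:  [Resource Ordered Visitor Trackable Collector Resolver object] + [Walker Checker Visitor Trackable Collector Resolver object] + [Resource Walker]
  take Ordered:  [Ordered Visitor Trackable Collector Resolver object] + [Walker Checker Visitor Trackable Collector Resolver object] + [Walker]
  take Walker:  [Visitor Trackable Collector Resolver object] + [Walker Checker Visitor Trackable Collector Resolver object] + [Walker]
  take Checker:  [Visitor Trackable Collector Resolver object] + [Checker Visitor Trackable Collector Resolver object]
  take Visitor:  [Visitor Trackable Collector Resolver object] + [Visitor Trackable Collector Resolver object]
  take Trackable:  [Trackable Collector Resolver object] + [Trackable Collector Resolver object]
  take Collector:  [Collector Resolver object] + [Collector Resolver object]
  take Resolver:  [Resolver object] + [Resolver object]
  take object:  [object] + [object]

[Named, Resource, Ordered, Walker, Checker, Visitor, Trackable, Collector, Resolver, object]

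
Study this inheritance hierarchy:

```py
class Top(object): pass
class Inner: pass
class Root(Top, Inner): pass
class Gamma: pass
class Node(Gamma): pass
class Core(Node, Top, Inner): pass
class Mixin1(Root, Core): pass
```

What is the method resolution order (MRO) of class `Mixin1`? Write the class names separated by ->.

Mixin1 -> Root -> Core -> Node -> Gamma -> Top -> Inner -> object

L[Mixin1] = Mixin1 + merge(L[Root], L[Core], [Root Core])
  take Root:  [Root Top Inner object] + [Core Node Gamma Top Inner object] + [Root Core]
  take Core:  [Top Inner object] + [Core Node Gamma Top Inner object] + [Core]
  take Node:  [Top Inner object] + [Node Gamma Top Inner object]
  take Gamma:  [Top Inner object] + [Gamma Top Inner object]
  take Top:  [Top Inner object] + [Top Inner object]
  take Inner:  [Inner object] + [Inner object]
  take object:  [object] + [object]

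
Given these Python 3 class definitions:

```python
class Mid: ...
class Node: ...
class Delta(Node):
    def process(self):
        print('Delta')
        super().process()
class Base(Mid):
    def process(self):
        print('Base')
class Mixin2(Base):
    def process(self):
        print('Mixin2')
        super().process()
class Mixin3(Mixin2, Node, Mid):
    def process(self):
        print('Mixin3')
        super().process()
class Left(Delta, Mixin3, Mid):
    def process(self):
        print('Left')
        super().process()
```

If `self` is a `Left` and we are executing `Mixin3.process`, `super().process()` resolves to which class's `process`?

Mixin2

L[Left] = Left + merge(L[Delta], L[Mixin3], L[Mid], [Delta Mixin3 Mid])
  take Delta:  [Delta Node object] + [Mixin3 Mixin2 Base Node Mid object] + [Mid object] + [Delta Mixin3 Mid]
  take Mixin3:  [Node object] + [Mixin3 Mixin2 Base Node Mid object] + [Mid object] + [Mixin3 Mid]
  take Mixin2:  [Node object] + [Mixin2 Base Node Mid object] + [Mid object] + [Mid]
  take Base:  [Node object] + [Base Node Mid object] + [Mid object] + [Mid]
  take Node:  [Node object] + [Node Mid object] + [Mid object] + [Mid]
  take Mid:  [object] + [Mid object] + [Mid object] + [Mid]
  take object:  [object] + [object] + [object]
MRO: Left Delta Mixin3 Mixin2 Base Node Mid object
super() in Mixin3.process on a Left instance goes to the class after Mixin3 in Left's MRO: Mixin2.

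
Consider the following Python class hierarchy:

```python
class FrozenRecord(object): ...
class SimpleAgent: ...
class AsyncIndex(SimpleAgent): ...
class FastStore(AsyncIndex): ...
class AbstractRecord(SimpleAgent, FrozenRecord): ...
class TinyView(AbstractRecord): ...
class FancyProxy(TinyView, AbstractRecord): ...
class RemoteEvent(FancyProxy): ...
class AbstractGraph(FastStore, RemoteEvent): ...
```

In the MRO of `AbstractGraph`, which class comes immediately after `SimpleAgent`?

FrozenRecord

L[AbstractGraph] = AbstractGraph + merge(L[FastStore], L[RemoteEvent], [FastStore RemoteEvent])
  take FastStore:  [FastStore AsyncIndex SimpleAgent object] + [RemoteEvent FancyProxy TinyView AbstractRecord SimpleAgent FrozenRecord object] + [FastStore RemoteEvent]
  take AsyncIndex:  [AsyncIndex SimpleAgent object] + [RemoteEvent FancyProxy TinyView AbstractRecord SimpleAgent FrozenRecord object] + [RemoteEvent]
  take RemoteEvent:  [SimpleAgent object] + [RemoteEvent FancyProxy TinyView AbstractRecord SimpleAgent FrozenRecord object] + [RemoteEvent]
  take FancyProxy:  [SimpleAgent object] + [FancyProxy TinyView AbstractRecord SimpleAgent FrozenRecord object]
  take TinyView:  [SimpleAgent object] + [TinyView AbstractRecord SimpleAgent FrozenRecord object]
  take AbstractRecord:  [SimpleAgent object] + [AbstractRecord SimpleAgent FrozenRecord object]
  take SimpleAgent:  [SimpleAgent object] + [SimpleAgent FrozenRecord object]
  take FrozenRecord:  [object] + [FrozenRecord object]
  take object:  [object] + [object]
MRO: AbstractGraph FastStore AsyncIndex RemoteEvent FancyProxy TinyView AbstractRecord SimpleAgent FrozenRecord object
SimpleAgent is at position 7; next is FrozenRecord.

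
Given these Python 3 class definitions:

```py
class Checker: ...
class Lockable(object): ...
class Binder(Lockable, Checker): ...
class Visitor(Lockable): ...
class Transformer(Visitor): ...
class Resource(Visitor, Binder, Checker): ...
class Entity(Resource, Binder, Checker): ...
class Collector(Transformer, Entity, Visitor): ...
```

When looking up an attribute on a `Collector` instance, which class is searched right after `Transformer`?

L[Collector] = Collector + merge(L[Transformer], L[Entity], L[Visitor], [Transformer Entity Visitor])
  take Transformer:  [Transformer Visitor Lockable object] + [Entity Resource Visitor Binder Lockable Checker object] + [Visitor Lockable object] + [Transformer Entity Visitor]
  take Entity:  [Visitor Lockable object] + [Entity Resource Visitor Binder Lockable Checker object] + [Visitor Lockable object] + [Entity Visitor]
  take Resource:  [Visitor Lockable object] + [Resource Visitor Binder Lockable Checker object] + [Visitor Lockable object] + [Visitor]
  take Visitor:  [Visitor Lockable object] + [Visitor Binder Lockable Checker object] + [Visitor Lockable object] + [Visitor]
  take Binder:  [Lockable object] + [Binder Lockable Checker object] + [Lockable object]
  take Lockable:  [Lockable object] + [Lockable Checker object] + [Lockable object]
  take Checker:  [object] + [Checker object] + [object]
  take object:  [object] + [object] + [object]
MRO: Collector Transformer Entity Resource Visitor Binder Lockable Checker object
Transformer is at position 1; next is Entity.

Entity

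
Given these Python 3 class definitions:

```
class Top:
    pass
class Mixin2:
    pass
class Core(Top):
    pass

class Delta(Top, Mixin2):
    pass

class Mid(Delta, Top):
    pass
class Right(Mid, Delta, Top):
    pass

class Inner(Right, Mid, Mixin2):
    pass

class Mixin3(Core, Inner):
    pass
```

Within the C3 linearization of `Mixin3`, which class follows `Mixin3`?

Core

L[Mixin3] = Mixin3 + merge(L[Core], L[Inner], [Core Inner])
  take Core:  [Core Top object] + [Inner Right Mid Delta Top Mixin2 object] + [Core Inner]
  take Inner:  [Top object] + [Inner Right Mid Delta Top Mixin2 object] + [Inner]
  take Right:  [Top object] + [Right Mid Delta Top Mixin2 object]
  take Mid:  [Top object] + [Mid Delta Top Mixin2 object]
  take Delta:  [Top object] + [Delta Top Mixin2 object]
  take Top:  [Top object] + [Top Mixin2 object]
  take Mixin2:  [object] + [Mixin2 object]
  take object:  [object] + [object]
MRO: Mixin3 Core Inner Right Mid Delta Top Mixin2 object
Mixin3 is at position 0; next is Core.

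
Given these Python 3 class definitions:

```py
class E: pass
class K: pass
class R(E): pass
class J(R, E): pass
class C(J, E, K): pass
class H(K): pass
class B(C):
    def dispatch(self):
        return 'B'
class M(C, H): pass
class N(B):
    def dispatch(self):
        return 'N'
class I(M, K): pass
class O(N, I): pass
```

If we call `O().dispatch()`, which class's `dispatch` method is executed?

N

L[O] = O + merge(L[N], L[I], [N I])
  take N:  [N B C J R E K object] + [I M C J R E H K object] + [N I]
  take B:  [B C J R E K object] + [I M C J R E H K object] + [I]
  take I:  [C J R E K object] + [I M C J R E H K object] + [I]
  take M:  [C J R E K object] + [M C J R E H K object]
  take C:  [C J R E K object] + [C J R E H K object]
  take J:  [J R E K object] + [J R E H K object]
  take R:  [R E K object] + [R E H K object]
  take E:  [E K object] + [E H K object]
  take H:  [K object] + [H K object]
  take K:  [K object] + [K object]
  take object:  [object] + [object]
MRO: O N B I M C J R E H K object
dispatch is defined in: B, N. First along the MRO is N.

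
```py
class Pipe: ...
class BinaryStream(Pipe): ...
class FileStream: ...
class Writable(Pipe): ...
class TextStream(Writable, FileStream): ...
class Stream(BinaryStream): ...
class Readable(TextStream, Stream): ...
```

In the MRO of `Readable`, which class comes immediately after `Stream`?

BinaryStream

L[Readable] = Readable + merge(L[TextStream], L[Stream], [TextStream Stream])
  take TextStream:  [TextStream Writable Pipe FileStream object] + [Stream BinaryStream Pipe object] + [TextStream Stream]
  take Writable:  [Writable Pipe FileStream object] + [Stream BinaryStream Pipe object] + [Stream]
  take Stream:  [Pipe FileStream object] + [Stream BinaryStream Pipe object] + [Stream]
  take BinaryStream:  [Pipe FileStream object] + [BinaryStream Pipe object]
  take Pipe:  [Pipe FileStream object] + [Pipe object]
  take FileStream:  [FileStream object] + [object]
  take object:  [object] + [object]
MRO: Readable TextStream Writable Stream BinaryStream Pipe FileStream object
Stream is at position 3; next is BinaryStream.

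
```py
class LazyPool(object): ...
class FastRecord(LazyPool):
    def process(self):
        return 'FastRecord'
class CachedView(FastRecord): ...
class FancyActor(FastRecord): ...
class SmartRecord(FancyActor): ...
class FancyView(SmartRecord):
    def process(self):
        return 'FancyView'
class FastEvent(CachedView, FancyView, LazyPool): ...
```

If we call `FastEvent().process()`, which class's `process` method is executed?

L[FastEvent] = FastEvent + merge(L[CachedView], L[FancyView], L[LazyPool], [CachedView FancyView LazyPool])
  take CachedView:  [CachedView FastRecord LazyPool object] + [FancyView SmartRecord FancyActor FastRecord LazyPool object] + [LazyPool object] + [CachedView FancyView LazyPool]
  take FancyView:  [FastRecord LazyPool object] + [FancyView SmartRecord FancyActor FastRecord LazyPool object] + [LazyPool object] + [FancyView LazyPool]
  take SmartRecord:  [FastRecord LazyPool object] + [SmartRecord FancyActor FastRecord LazyPool object] + [LazyPool object] + [LazyPool]
  take FancyActor:  [FastRecord LazyPool object] + [FancyActor FastRecord LazyPool object] + [LazyPool object] + [LazyPool]
  take FastRecord:  [FastRecord LazyPool object] + [FastRecord LazyPool object] + [LazyPool object] + [LazyPool]
  take LazyPool:  [LazyPool object] + [LazyPool object] + [LazyPool object] + [LazyPool]
  take object:  [object] + [object] + [object]
MRO: FastEvent CachedView FancyView SmartRecord FancyActor FastRecord LazyPool object
process is defined in: FancyView, FastRecord. First along the MRO is FancyView.

FancyView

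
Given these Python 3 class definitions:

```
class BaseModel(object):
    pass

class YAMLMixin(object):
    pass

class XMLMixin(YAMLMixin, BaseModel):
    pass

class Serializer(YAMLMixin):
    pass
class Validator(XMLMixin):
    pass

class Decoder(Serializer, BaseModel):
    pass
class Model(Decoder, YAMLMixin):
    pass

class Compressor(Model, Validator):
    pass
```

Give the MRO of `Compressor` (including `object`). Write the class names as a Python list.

L[Compressor] = Compressor + merge(L[Model], L[Validator], [Model Validator])
  take Model:  [Model Decoder Serializer YAMLMixin BaseModel object] + [Validator XMLMixin YAMLMixin BaseModel object] + [Model Validator]
  take Decoder:  [Decoder Serializer YAMLMixin BaseModel object] + [Validator XMLMixin YAMLMixin BaseModel object] + [Validator]
  take Serializer:  [Serializer YAMLMixin BaseModel object] + [Validator XMLMixin YAMLMixin BaseModel object] + [Validator]
  take Validator:  [YAMLMixin BaseModel object] + [Validator XMLMixin YAMLMixin BaseModel object] + [Validator]
  take XMLMixin:  [YAMLMixin BaseModel object] + [XMLMixin YAMLMixin BaseModel object]
  take YAMLMixin:  [YAMLMixin BaseModel object] + [YAMLMixin BaseModel object]
  take BaseModel:  [BaseModel object] + [BaseModel object]
  take object:  [object] + [object]

[Compressor, Model, Decoder, Serializer, Validator, XMLMixin, YAMLMixin, BaseModel, object]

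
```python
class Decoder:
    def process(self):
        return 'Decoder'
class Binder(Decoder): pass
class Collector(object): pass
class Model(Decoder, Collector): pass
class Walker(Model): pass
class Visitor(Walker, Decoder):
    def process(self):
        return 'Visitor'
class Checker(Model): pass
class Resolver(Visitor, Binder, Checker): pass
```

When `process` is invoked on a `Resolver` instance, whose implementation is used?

Visitor

L[Resolver] = Resolver + merge(L[Visitor], L[Binder], L[Checker], [Visitor Binder Checker])
  take Visitor:  [Visitor Walker Model Decoder Collector object] + [Binder Decoder object] + [Checker Model Decoder Collector object] + [Visitor Binder Checker]
  take Walker:  [Walker Model Decoder Collector object] + [Binder Decoder object] + [Checker Model Decoder Collector object] + [Binder Checker]
  take Binder:  [Model Decoder Collector object] + [Binder Decoder object] + [Checker Model Decoder Collector object] + [Binder Checker]
  take Checker:  [Model Decoder Collector object] + [Decoder object] + [Checker Model Decoder Collector object] + [Checker]
  take Model:  [Model Decoder Collector object] + [Decoder object] + [Model Decoder Collector object]
  take Decoder:  [Decoder Collector object] + [Decoder object] + [Decoder Collector object]
  take Collector:  [Collector object] + [object] + [Collector object]
  take object:  [object] + [object] + [object]
MRO: Resolver Visitor Walker Binder Checker Model Decoder Collector object
process is defined in: Decoder, Visitor. First along the MRO is Visitor.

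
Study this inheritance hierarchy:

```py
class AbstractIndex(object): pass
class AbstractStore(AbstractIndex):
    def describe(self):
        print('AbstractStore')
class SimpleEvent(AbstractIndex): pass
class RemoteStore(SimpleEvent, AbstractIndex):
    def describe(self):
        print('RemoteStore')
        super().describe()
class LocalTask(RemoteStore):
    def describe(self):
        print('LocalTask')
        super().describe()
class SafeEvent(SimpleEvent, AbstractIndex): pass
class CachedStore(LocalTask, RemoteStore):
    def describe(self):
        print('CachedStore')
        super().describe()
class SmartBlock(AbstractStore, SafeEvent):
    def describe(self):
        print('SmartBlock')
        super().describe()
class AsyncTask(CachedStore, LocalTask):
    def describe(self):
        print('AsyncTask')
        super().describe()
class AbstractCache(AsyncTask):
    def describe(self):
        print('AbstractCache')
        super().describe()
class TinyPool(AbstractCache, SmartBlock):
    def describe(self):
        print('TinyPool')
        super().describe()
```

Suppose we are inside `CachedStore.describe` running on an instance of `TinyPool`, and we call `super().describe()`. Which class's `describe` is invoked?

LocalTask

L[TinyPool] = TinyPool + merge(L[AbstractCache], L[SmartBlock], [AbstractCache SmartBlock])
  take AbstractCache:  [AbstractCache AsyncTask CachedStore LocalTask RemoteStore SimpleEvent AbstractIndex object] + [SmartBlock AbstractStore SafeEvent SimpleEvent AbstractIndex object] + [AbstractCache SmartBlock]
  take AsyncTask:  [AsyncTask CachedStore LocalTask RemoteStore SimpleEvent AbstractIndex object] + [SmartBlock AbstractStore SafeEvent SimpleEvent AbstractIndex object] + [SmartBlock]
  take CachedStore:  [CachedStore LocalTask RemoteStore SimpleEvent AbstractIndex object] + [SmartBlock AbstractStore SafeEvent SimpleEvent AbstractIndex object] + [SmartBlock]
  take LocalTask:  [LocalTask RemoteStore SimpleEvent AbstractIndex object] + [SmartBlock AbstractStore SafeEvent SimpleEvent AbstractIndex object] + [SmartBlock]
  take RemoteStore:  [RemoteStore SimpleEvent AbstractIndex object] + [SmartBlock AbstractStore SafeEvent SimpleEvent AbstractIndex object] + [SmartBlock]
  take SmartBlock:  [SimpleEvent AbstractIndex object] + [SmartBlock AbstractStore SafeEvent SimpleEvent AbstractIndex object] + [SmartBlock]
  take AbstractStore:  [SimpleEvent AbstractIndex object] + [AbstractStore SafeEvent SimpleEvent AbstractIndex object]
  take SafeEvent:  [SimpleEvent AbstractIndex object] + [SafeEvent SimpleEvent AbstractIndex object]
  take SimpleEvent:  [SimpleEvent AbstractIndex object] + [SimpleEvent AbstractIndex object]
  take AbstractIndex:  [AbstractIndex object] + [AbstractIndex object]
  take object:  [object] + [object]
MRO: TinyPool AbstractCache AsyncTask CachedStore LocalTask RemoteStore SmartBlock AbstractStore SafeEvent SimpleEvent AbstractIndex object
super() in CachedStore.describe on a TinyPool instance goes to the class after CachedStore in TinyPool's MRO: LocalTask.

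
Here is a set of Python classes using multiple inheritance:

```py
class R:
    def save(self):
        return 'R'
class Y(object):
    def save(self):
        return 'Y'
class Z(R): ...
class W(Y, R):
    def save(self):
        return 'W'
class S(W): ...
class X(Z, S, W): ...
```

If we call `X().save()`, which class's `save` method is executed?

L[X] = X + merge(L[Z], L[S], L[W], [Z S W])
  take Z:  [Z R object] + [S W Y R object] + [W Y R object] + [Z S W]
  take S:  [R object] + [S W Y R object] + [W Y R object] + [S W]
  take W:  [R object] + [W Y R object] + [W Y R object] + [W]
  take Y:  [R object] + [Y R object] + [Y R object]
  take R:  [R object] + [R object] + [R object]
  take object:  [object] + [object] + [object]
MRO: X Z S W Y R object
save is defined in: R, W, Y. First along the MRO is W.

W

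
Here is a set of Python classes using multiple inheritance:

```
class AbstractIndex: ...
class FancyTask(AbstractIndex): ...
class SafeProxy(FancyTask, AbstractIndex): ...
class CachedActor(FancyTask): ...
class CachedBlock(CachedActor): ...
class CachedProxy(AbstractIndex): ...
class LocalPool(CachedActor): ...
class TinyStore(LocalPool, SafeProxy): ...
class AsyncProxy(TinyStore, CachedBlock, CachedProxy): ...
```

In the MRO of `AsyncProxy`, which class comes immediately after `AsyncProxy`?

L[AsyncProxy] = AsyncProxy + merge(L[TinyStore], L[CachedBlock], L[CachedProxy], [TinyStore CachedBlock CachedProxy])
  take TinyStore:  [TinyStore LocalPool CachedActor SafeProxy FancyTask AbstractIndex object] + [CachedBlock CachedActor FancyTask AbstractIndex object] + [CachedProxy AbstractIndex object] + [TinyStore CachedBlock CachedProxy]
  take LocalPool:  [LocalPool CachedActor SafeProxy FancyTask AbstractIndex object] + [CachedBlock CachedActor FancyTask AbstractIndex object] + [CachedProxy AbstractIndex object] + [CachedBlock CachedProxy]
  take CachedBlock:  [CachedActor SafeProxy FancyTask AbstractIndex object] + [CachedBlock CachedActor FancyTask AbstractIndex object] + [CachedProxy AbstractIndex object] + [CachedBlock CachedProxy]
  take CachedActor:  [CachedActor SafeProxy FancyTask AbstractIndex object] + [CachedActor FancyTask AbstractIndex object] + [CachedProxy AbstractIndex object] + [CachedProxy]
  take SafeProxy:  [SafeProxy FancyTask AbstractIndex object] + [FancyTask AbstractIndex object] + [CachedProxy AbstractIndex object] + [CachedProxy]
  take FancyTask:  [FancyTask AbstractIndex object] + [FancyTask AbstractIndex object] + [CachedProxy AbstractIndex object] + [CachedProxy]
  take CachedProxy:  [AbstractIndex object] + [AbstractIndex object] + [CachedProxy AbstractIndex object] + [CachedProxy]
  take AbstractIndex:  [AbstractIndex object] + [AbstractIndex object] + [AbstractIndex object]
  take object:  [object] + [object] + [object]
MRO: AsyncProxy TinyStore LocalPool CachedBlock CachedActor SafeProxy FancyTask CachedProxy AbstractIndex object
AsyncProxy is at position 0; next is TinyStore.

TinyStore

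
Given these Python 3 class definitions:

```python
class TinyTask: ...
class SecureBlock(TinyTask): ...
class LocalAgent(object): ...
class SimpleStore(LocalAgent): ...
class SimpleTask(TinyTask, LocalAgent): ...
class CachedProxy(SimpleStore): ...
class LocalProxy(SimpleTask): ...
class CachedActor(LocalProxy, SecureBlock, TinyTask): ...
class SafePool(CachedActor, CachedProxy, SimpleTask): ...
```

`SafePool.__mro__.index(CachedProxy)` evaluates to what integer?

3

L[SafePool] = SafePool + merge(L[CachedActor], L[CachedProxy], L[SimpleTask], [CachedActor CachedProxy SimpleTask])
  take CachedActor:  [CachedActor LocalProxy SimpleTask SecureBlock TinyTask LocalAgent object] + [CachedProxy SimpleStore LocalAgent object] + [SimpleTask TinyTask LocalAgent object] + [CachedActor CachedProxy SimpleTask]
  take LocalProxy:  [LocalProxy SimpleTask SecureBlock TinyTask LocalAgent object] + [CachedProxy SimpleStore LocalAgent object] + [SimpleTask TinyTask LocalAgent object] + [CachedProxy SimpleTask]
  take CachedProxy:  [SimpleTask SecureBlock TinyTask LocalAgent object] + [CachedProxy SimpleStore LocalAgent object] + [SimpleTask TinyTask LocalAgent object] + [CachedProxy SimpleTask]
  take SimpleTask:  [SimpleTask SecureBlock TinyTask LocalAgent object] + [SimpleStore LocalAgent object] + [SimpleTask TinyTask LocalAgent object] + [SimpleTask]
  take SecureBlock:  [SecureBlock TinyTask LocalAgent object] + [SimpleStore LocalAgent object] + [TinyTask LocalAgent object]
  take TinyTask:  [TinyTask LocalAgent object] + [SimpleStore LocalAgent object] + [TinyTask LocalAgent object]
  take SimpleStore:  [LocalAgent object] + [SimpleStore LocalAgent object] + [LocalAgent object]
  take LocalAgent:  [LocalAgent object] + [LocalAgent object] + [LocalAgent object]
  take object:  [object] + [object] + [object]
MRO: SafePool CachedActor LocalProxy CachedProxy SimpleTask SecureBlock TinyTask SimpleStore LocalAgent object
CachedProxy sits at index 3.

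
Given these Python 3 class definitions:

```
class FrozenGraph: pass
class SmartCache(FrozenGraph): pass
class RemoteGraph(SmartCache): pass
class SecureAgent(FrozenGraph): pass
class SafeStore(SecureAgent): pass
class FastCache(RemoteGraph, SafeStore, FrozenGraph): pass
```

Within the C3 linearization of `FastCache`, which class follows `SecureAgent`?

L[FastCache] = FastCache + merge(L[RemoteGraph], L[SafeStore], L[FrozenGraph], [RemoteGraph SafeStore FrozenGraph])
  take RemoteGraph:  [RemoteGraph SmartCache FrozenGraph object] + [SafeStore SecureAgent FrozenGraph object] + [FrozenGraph object] + [RemoteGraph SafeStore FrozenGraph]
  take SmartCache:  [SmartCache FrozenGraph object] + [SafeStore SecureAgent FrozenGraph object] + [FrozenGraph object] + [SafeStore FrozenGraph]
  take SafeStore:  [FrozenGraph object] + [SafeStore SecureAgent FrozenGraph object] + [FrozenGraph object] + [SafeStore FrozenGraph]
  take SecureAgent:  [FrozenGraph object] + [SecureAgent FrozenGraph object] + [FrozenGraph object] + [FrozenGraph]
  take FrozenGraph:  [FrozenGraph object] + [FrozenGraph object] + [FrozenGraph object] + [FrozenGraph]
  take object:  [object] + [object] + [object]
MRO: FastCache RemoteGraph SmartCache SafeStore SecureAgent FrozenGraph object
SecureAgent is at position 4; next is FrozenGraph.

FrozenGraph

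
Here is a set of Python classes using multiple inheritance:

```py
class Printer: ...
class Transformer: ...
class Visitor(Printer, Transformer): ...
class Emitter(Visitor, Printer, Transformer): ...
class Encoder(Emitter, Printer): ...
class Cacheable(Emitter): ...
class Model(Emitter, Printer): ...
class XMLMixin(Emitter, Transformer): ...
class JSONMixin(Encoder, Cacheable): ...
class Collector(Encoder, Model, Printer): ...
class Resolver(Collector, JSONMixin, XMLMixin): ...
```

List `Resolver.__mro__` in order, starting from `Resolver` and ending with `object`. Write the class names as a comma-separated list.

Resolver, Collector, JSONMixin, Encoder, Model, Cacheable, XMLMixin, Emitter, Visitor, Printer, Transformer, object

L[Resolver] = Resolver + merge(L[Collector], L[JSONMixin], L[XMLMixin], [Collector JSONMixin XMLMixin])
  take Collector:  [Collector Encoder Model Emitter Visitor Printer Transformer object] + [JSONMixin Encoder Cacheable Emitter Visitor Printer Transformer object] + [XMLMixin Emitter Visitor Printer Transformer object] + [Collector JSONMixin XMLMixin]
  take JSONMixin:  [Encoder Model Emitter Visitor Printer Transformer object] + [JSONMixin Encoder Cacheable Emitter Visitor Printer Transformer object] + [XMLMixin Emitter Visitor Printer Transformer object] + [JSONMixin XMLMixin]
  take Encoder:  [Encoder Model Emitter Visitor Printer Transformer object] + [Encoder Cacheable Emitter Visitor Printer Transformer object] + [XMLMixin Emitter Visitor Printer Transformer object] + [XMLMixin]
  take Model:  [Model Emitter Visitor Printer Transformer object] + [Cacheable Emitter Visitor Printer Transformer object] + [XMLMixin Emitter Visitor Printer Transformer object] + [XMLMixin]
  take Cacheable:  [Emitter Visitor Printer Transformer object] + [Cacheable Emitter Visitor Printer Transformer object] + [XMLMixin Emitter Visitor Printer Transformer object] + [XMLMixin]
  take XMLMixin:  [Emitter Visitor Printer Transformer object] + [Emitter Visitor Printer Transformer object] + [XMLMixin Emitter Visitor Printer Transformer object] + [XMLMixin]
  take Emitter:  [Emitter Visitor Printer Transformer object] + [Emitter Visitor Printer Transformer object] + [Emitter Visitor Printer Transformer object]
  take Visitor:  [Visitor Printer Transformer object] + [Visitor Printer Transformer object] + [Visitor Printer Transformer object]
  take Printer:  [Printer Transformer object] + [Printer Transformer object] + [Printer Transformer object]
  take Transformer:  [Transformer object] + [Transformer object] + [Transformer object]
  take object:  [object] + [object] + [object]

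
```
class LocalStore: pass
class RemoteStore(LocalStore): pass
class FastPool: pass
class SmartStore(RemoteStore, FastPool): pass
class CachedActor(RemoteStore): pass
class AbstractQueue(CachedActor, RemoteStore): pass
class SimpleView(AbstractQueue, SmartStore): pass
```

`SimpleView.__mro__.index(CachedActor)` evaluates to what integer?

L[SimpleView] = SimpleView + merge(L[AbstractQueue], L[SmartStore], [AbstractQueue SmartStore])
  take AbstractQueue:  [AbstractQueue CachedActor RemoteStore LocalStore object] + [SmartStore RemoteStore LocalStore FastPool object] + [AbstractQueue SmartStore]
  take CachedActor:  [CachedActor RemoteStore LocalStore object] + [SmartStore RemoteStore LocalStore FastPool object] + [SmartStore]
  take SmartStore:  [RemoteStore LocalStore object] + [SmartStore RemoteStore LocalStore FastPool object] + [SmartStore]
  take RemoteStore:  [RemoteStore LocalStore object] + [RemoteStore LocalStore FastPool object]
  take LocalStore:  [LocalStore object] + [LocalStore FastPool object]
  take FastPool:  [object] + [FastPool object]
  take object:  [object] + [object]
MRO: SimpleView AbstractQueue CachedActor SmartStore RemoteStore LocalStore FastPool object
CachedActor sits at index 2.

2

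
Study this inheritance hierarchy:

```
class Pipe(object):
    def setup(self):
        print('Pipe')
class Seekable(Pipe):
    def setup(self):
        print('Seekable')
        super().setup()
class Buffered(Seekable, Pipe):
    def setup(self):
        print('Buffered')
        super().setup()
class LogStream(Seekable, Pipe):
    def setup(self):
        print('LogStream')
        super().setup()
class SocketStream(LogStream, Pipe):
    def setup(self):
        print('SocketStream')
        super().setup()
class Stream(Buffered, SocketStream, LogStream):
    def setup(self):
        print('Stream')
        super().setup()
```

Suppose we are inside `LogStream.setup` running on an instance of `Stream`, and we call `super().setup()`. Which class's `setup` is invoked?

Seekable

L[Stream] = Stream + merge(L[Buffered], L[SocketStream], L[LogStream], [Buffered SocketStream LogStream])
  take Buffered:  [Buffered Seekable Pipe object] + [SocketStream LogStream Seekable Pipe object] + [LogStream Seekable Pipe object] + [Buffered SocketStream LogStream]
  take SocketStream:  [Seekable Pipe object] + [SocketStream LogStream Seekable Pipe object] + [LogStream Seekable Pipe object] + [SocketStream LogStream]
  take LogStream:  [Seekable Pipe object] + [LogStream Seekable Pipe object] + [LogStream Seekable Pipe object] + [LogStream]
  take Seekable:  [Seekable Pipe object] + [Seekable Pipe object] + [Seekable Pipe object]
  take Pipe:  [Pipe object] + [Pipe object] + [Pipe object]
  take object:  [object] + [object] + [object]
MRO: Stream Buffered SocketStream LogStream Seekable Pipe object
super() in LogStream.setup on a Stream instance goes to the class after LogStream in Stream's MRO: Seekable.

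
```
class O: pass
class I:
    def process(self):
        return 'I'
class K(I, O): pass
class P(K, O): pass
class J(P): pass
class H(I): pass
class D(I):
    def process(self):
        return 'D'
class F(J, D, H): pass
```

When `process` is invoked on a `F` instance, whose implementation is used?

D

L[F] = F + merge(L[J], L[D], L[H], [J D H])
  take J:  [J P K I O object] + [D I object] + [H I object] + [J D H]
  take P:  [P K I O object] + [D I object] + [H I object] + [D H]
  take K:  [K I O object] + [D I object] + [H I object] + [D H]
  take D:  [I O object] + [D I object] + [H I object] + [D H]
  take H:  [I O object] + [I object] + [H I object] + [H]
  take I:  [I O object] + [I object] + [I object]
  take O:  [O object] + [object] + [object]
  take object:  [object] + [object] + [object]
MRO: F J P K D H I O object
process is defined in: D, I. First along the MRO is D.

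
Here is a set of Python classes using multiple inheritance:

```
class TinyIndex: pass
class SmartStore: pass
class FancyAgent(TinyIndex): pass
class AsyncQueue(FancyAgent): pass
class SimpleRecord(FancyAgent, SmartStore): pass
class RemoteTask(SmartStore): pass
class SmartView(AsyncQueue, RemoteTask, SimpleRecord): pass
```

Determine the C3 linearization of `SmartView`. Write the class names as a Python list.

L[SmartView] = SmartView + merge(L[AsyncQueue], L[RemoteTask], L[SimpleRecord], [AsyncQueue RemoteTask SimpleRecord])
  take AsyncQueue:  [AsyncQueue FancyAgent TinyIndex object] + [RemoteTask SmartStore object] + [SimpleRecord FancyAgent TinyIndex SmartStore object] + [AsyncQueue RemoteTask SimpleRecord]
  take RemoteTask:  [FancyAgent TinyIndex object] + [RemoteTask SmartStore object] + [SimpleRecord FancyAgent TinyIndex SmartStore object] + [RemoteTask SimpleRecord]
  take SimpleRecord:  [FancyAgent TinyIndex object] + [SmartStore object] + [SimpleRecord FancyAgent TinyIndex SmartStore object] + [SimpleRecord]
  take FancyAgent:  [FancyAgent TinyIndex object] + [SmartStore object] + [FancyAgent TinyIndex SmartStore object]
  take TinyIndex:  [TinyIndex object] + [SmartStore object] + [TinyIndex SmartStore object]
  take SmartStore:  [object] + [SmartStore object] + [SmartStore object]
  take object:  [object] + [object] + [object]

[SmartView, AsyncQueue, RemoteTask, SimpleRecord, FancyAgent, TinyIndex, SmartStore, object]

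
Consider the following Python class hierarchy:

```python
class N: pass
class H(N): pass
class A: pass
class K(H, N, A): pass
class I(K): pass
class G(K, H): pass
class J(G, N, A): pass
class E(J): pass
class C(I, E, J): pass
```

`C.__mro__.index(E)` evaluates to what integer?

L[C] = C + merge(L[I], L[E], L[J], [I E J])
  take I:  [I K H N A object] + [E J G K H N A object] + [J G K H N A object] + [I E J]
  take E:  [K H N A object] + [E J G K H N A object] + [J G K H N A object] + [E J]
  take J:  [K H N A object] + [J G K H N A object] + [J G K H N A object] + [J]
  take G:  [K H N A object] + [G K H N A object] + [G K H N A object]
  take K:  [K H N A object] + [K H N A object] + [K H N A object]
  take H:  [H N A object] + [H N A object] + [H N A object]
  take N:  [N A object] + [N A object] + [N A object]
  take A:  [A object] + [A object] + [A object]
  take object:  [object] + [object] + [object]
MRO: C I E J G K H N A object
E sits at index 2.

2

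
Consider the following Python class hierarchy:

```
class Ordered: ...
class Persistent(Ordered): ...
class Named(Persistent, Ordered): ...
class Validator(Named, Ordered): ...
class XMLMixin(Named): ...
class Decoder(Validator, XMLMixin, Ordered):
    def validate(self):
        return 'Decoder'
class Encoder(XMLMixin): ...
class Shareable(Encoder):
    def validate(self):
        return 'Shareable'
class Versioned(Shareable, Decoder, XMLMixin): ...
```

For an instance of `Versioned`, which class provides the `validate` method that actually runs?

Shareable

L[Versioned] = Versioned + merge(L[Shareable], L[Decoder], L[XMLMixin], [Shareable Decoder XMLMixin])
  take Shareable:  [Shareable Encoder XMLMixin Named Persistent Ordered object] + [Decoder Validator XMLMixin Named Persistent Ordered object] + [XMLMixin Named Persistent Ordered object] + [Shareable Decoder XMLMixin]
  take Encoder:  [Encoder XMLMixin Named Persistent Ordered object] + [Decoder Validator XMLMixin Named Persistent Ordered object] + [XMLMixin Named Persistent Ordered object] + [Decoder XMLMixin]
  take Decoder:  [XMLMixin Named Persistent Ordered object] + [Decoder Validator XMLMixin Named Persistent Ordered object] + [XMLMixin Named Persistent Ordered object] + [Decoder XMLMixin]
  take Validator:  [XMLMixin Named Persistent Ordered object] + [Validator XMLMixin Named Persistent Ordered object] + [XMLMixin Named Persistent Ordered object] + [XMLMixin]
  take XMLMixin:  [XMLMixin Named Persistent Ordered object] + [XMLMixin Named Persistent Ordered object] + [XMLMixin Named Persistent Ordered object] + [XMLMixin]
  take Named:  [Named Persistent Ordered object] + [Named Persistent Ordered object] + [Named Persistent Ordered object]
  take Persistent:  [Persistent Ordered object] + [Persistent Ordered object] + [Persistent Ordered object]
  take Ordered:  [Ordered object] + [Ordered object] + [Ordered object]
  take object:  [object] + [object] + [object]
MRO: Versioned Shareable Encoder Decoder Validator XMLMixin Named Persistent Ordered object
validate is defined in: Decoder, Shareable. First along the MRO is Shareable.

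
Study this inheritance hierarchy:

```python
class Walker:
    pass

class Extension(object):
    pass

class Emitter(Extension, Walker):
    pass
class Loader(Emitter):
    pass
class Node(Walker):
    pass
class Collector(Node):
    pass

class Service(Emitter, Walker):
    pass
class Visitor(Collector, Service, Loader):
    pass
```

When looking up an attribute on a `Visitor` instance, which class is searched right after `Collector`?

Node

L[Visitor] = Visitor + merge(L[Collector], L[Service], L[Loader], [Collector Service Loader])
  take Collector:  [Collector Node Walker object] + [Service Emitter Extension Walker object] + [Loader Emitter Extension Walker object] + [Collector Service Loader]
  take Node:  [Node Walker object] + [Service Emitter Extension Walker object] + [Loader Emitter Extension Walker object] + [Service Loader]
  take Service:  [Walker object] + [Service Emitter Extension Walker object] + [Loader Emitter Extension Walker object] + [Service Loader]
  take Loader:  [Walker object] + [Emitter Extension Walker object] + [Loader Emitter Extension Walker object] + [Loader]
  take Emitter:  [Walker object] + [Emitter Extension Walker object] + [Emitter Extension Walker object]
  take Extension:  [Walker object] + [Extension Walker object] + [Extension Walker object]
  take Walker:  [Walker object] + [Walker object] + [Walker object]
  take object:  [object] + [object] + [object]
MRO: Visitor Collector Node Service Loader Emitter Extension Walker object
Collector is at position 1; next is Node.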